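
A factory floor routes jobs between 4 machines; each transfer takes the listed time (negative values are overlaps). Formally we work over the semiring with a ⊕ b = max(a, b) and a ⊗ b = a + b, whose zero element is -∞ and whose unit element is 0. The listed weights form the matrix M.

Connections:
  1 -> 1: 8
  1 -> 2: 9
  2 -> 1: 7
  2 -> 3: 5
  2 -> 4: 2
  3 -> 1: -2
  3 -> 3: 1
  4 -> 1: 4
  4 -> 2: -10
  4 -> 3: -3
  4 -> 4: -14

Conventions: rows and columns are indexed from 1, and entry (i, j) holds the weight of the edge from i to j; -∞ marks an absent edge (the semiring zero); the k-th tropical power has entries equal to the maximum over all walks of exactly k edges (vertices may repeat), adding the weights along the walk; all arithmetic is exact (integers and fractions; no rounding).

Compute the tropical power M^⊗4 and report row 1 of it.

M^⊗2:
  [16, 17, 14, 11]
  [15, 16, 6, -12]
  [6, 7, 2, -∞]
  [12, 13, -2, -8]
M^⊗3:
  [24, 25, 22, 19]
  [23, 24, 21, 18]
  [14, 15, 12, 9]
  [20, 21, 18, 15]
M^⊗4:
  [32, 33, 30, 27]
  [31, 32, 29, 26]
  [22, 23, 20, 17]
  [28, 29, 26, 23]
Answer: row 1 of M^⊗4 = [32, 33, 30, 27]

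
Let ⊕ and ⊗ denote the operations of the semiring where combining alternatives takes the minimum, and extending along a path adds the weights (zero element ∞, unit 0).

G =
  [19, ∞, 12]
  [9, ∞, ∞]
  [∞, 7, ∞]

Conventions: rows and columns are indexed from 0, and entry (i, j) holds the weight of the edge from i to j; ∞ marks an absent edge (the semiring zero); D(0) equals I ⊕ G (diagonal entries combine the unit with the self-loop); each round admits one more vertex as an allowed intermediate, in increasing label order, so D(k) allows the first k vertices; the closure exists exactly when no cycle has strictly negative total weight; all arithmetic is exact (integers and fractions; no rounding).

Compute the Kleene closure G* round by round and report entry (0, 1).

D(0):
  [0, ∞, 12]
  [9, 0, ∞]
  [∞, 7, 0]
D(1):
  [0, ∞, 12]
  [9, 0, 21]
  [∞, 7, 0]
D(2):
  [0, ∞, 12]
  [9, 0, 21]
  [16, 7, 0]
D(3):
  [0, 19, 12]
  [9, 0, 21]
  [16, 7, 0]
Answer: G*[0][1] = 19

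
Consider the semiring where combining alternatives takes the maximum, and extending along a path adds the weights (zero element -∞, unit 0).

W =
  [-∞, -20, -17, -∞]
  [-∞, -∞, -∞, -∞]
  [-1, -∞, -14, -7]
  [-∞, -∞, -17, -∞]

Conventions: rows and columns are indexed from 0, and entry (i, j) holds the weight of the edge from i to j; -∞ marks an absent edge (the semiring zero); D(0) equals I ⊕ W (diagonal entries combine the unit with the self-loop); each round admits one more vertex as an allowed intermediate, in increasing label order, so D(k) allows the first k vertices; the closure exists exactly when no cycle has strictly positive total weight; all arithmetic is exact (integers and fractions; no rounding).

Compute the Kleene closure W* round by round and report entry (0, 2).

D(0):
  [0, -20, -17, -∞]
  [-∞, 0, -∞, -∞]
  [-1, -∞, 0, -7]
  [-∞, -∞, -17, 0]
D(1):
  [0, -20, -17, -∞]
  [-∞, 0, -∞, -∞]
  [-1, -21, 0, -7]
  [-∞, -∞, -17, 0]
D(2):
  [0, -20, -17, -∞]
  [-∞, 0, -∞, -∞]
  [-1, -21, 0, -7]
  [-∞, -∞, -17, 0]
D(3):
  [0, -20, -17, -24]
  [-∞, 0, -∞, -∞]
  [-1, -21, 0, -7]
  [-18, -38, -17, 0]
D(4):
  [0, -20, -17, -24]
  [-∞, 0, -∞, -∞]
  [-1, -21, 0, -7]
  [-18, -38, -17, 0]
Answer: W*[0][2] = -17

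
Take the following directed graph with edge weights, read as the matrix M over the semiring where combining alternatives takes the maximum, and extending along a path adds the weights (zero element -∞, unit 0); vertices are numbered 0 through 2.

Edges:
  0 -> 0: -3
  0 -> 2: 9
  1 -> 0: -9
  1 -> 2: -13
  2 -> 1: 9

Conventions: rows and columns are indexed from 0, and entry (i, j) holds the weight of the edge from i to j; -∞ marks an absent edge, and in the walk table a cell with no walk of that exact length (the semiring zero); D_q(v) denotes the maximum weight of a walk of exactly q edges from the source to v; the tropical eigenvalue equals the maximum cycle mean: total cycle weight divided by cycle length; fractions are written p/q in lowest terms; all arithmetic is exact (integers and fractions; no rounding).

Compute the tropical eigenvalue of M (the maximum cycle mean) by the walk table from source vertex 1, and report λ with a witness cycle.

q=0: [-∞, 0, -∞]
q=1: [-9, -∞, -13]
q=2: [-12, -4, 0]
q=3: [-13, 9, -3]
Optimal cycle mean attained by: cycle 0->2->1->0, total 9 + 9 + (-9), length 3.
Answer: λ = 3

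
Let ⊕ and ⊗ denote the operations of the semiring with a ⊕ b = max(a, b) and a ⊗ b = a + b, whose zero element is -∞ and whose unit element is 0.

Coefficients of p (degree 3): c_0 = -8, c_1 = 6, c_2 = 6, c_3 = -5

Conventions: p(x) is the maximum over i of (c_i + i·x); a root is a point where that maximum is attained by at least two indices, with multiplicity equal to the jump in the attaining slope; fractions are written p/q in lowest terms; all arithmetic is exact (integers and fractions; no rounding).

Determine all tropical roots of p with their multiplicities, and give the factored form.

hull edge (i=0, c=-8) to (i=1, c=6): slope 14, span 1
hull edge (i=1, c=6) to (i=2, c=6): slope 0, span 1
hull edge (i=2, c=6) to (i=3, c=-5): slope -11, span 1
Factored form: p(x) = -5 ⊗ (x ⊕ (-14)) ⊗ (x ⊕ 0) ⊗ (x ⊕ 11)
Answer: roots = -14 (mult 1), 0 (mult 1), 11 (mult 1)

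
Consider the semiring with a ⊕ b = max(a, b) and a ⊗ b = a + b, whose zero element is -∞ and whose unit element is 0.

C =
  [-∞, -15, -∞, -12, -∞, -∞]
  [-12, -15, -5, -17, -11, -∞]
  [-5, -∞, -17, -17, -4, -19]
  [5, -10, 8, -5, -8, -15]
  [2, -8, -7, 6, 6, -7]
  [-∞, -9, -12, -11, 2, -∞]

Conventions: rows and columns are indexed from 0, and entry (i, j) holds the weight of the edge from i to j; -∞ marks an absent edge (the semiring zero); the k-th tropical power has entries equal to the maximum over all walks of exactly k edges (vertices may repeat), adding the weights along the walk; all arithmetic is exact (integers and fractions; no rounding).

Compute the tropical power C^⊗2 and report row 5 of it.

C^⊗2:
  [-7, -22, -4, -17, -20, -27]
  [-9, -19, -9, -5, -5, -18]
  [-2, -12, -9, 2, 2, -11]
  [3, -10, 3, -2, 4, -11]
  [11, -2, 14, 12, 12, -1]
  [4, -6, -3, 8, 8, -5]
Answer: row 5 of C^⊗2 = [4, -6, -3, 8, 8, -5]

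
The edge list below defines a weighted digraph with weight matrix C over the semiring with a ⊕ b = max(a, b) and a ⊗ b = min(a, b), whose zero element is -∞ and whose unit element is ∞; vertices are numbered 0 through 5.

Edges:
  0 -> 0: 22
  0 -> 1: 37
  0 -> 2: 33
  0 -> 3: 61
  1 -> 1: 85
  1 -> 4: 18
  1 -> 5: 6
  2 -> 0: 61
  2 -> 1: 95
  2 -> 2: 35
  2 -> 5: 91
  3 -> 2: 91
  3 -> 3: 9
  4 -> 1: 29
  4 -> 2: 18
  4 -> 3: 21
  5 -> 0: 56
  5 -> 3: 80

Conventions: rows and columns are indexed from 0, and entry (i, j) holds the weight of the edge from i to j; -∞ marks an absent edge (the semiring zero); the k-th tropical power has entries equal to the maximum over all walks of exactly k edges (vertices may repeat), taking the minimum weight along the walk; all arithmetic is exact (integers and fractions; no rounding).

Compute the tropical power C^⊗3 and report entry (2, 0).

C^⊗2:
  [33, 37, 61, 22, 18, 33]
  [6, 85, 18, 18, 18, 6]
  [56, 85, 35, 80, 18, 35]
  [61, 91, 35, 9, -∞, 91]
  [18, 29, 21, 9, 18, 18]
  [22, 37, 80, 56, -∞, -∞]
C^⊗3:
  [61, 61, 35, 33, 18, 61]
  [18, 85, 18, 18, 18, 18]
  [35, 85, 80, 56, 18, 35]
  [56, 85, 35, 80, 18, 35]
  [21, 29, 21, 18, 18, 21]
  [61, 80, 56, 22, 18, 80]
Key observation: the optimum is the walk 2->2->5->0, with weight 35 min 91 min 56 = 35.
Optimal value attained by: walk 2->2->5->0.
Answer: (C^⊗3)[2][0] = 35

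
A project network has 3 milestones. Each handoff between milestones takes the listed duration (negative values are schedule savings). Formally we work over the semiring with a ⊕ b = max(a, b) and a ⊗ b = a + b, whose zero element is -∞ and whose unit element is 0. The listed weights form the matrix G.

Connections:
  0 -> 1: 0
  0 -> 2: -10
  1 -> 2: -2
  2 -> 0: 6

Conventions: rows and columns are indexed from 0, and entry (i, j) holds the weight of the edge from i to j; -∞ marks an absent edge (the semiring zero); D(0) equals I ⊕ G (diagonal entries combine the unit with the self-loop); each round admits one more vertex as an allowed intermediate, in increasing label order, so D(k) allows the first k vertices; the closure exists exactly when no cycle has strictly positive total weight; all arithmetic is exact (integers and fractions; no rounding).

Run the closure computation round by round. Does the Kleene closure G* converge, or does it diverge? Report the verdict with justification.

D(0):
  [0, 0, -10]
  [-∞, 0, -2]
  [6, -∞, 0]
D(1):
  [0, 0, -10]
  [-∞, 0, -2]
  [6, 6, 0]
Detection: at round 2, diagonal entry (2, 2) turns strictly positive.
Key observation: the cycle 2->0->1->2 has total weight 6 + 0 + (-2), which is strictly positive.
Answer: DIVERGES — positive cycle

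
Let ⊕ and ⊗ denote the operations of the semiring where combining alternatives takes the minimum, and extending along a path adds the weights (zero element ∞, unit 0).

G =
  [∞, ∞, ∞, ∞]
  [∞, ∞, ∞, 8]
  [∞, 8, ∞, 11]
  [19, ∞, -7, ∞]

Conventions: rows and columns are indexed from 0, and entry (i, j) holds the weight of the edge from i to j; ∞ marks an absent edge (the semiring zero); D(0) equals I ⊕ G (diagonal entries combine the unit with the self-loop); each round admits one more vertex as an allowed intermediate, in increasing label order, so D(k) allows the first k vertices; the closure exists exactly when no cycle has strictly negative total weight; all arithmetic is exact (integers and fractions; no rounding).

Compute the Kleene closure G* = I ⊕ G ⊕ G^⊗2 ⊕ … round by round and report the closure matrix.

D(0):
  [0, ∞, ∞, ∞]
  [∞, 0, ∞, 8]
  [∞, 8, 0, 11]
  [19, ∞, -7, 0]
D(1):
  [0, ∞, ∞, ∞]
  [∞, 0, ∞, 8]
  [∞, 8, 0, 11]
  [19, ∞, -7, 0]
D(2):
  [0, ∞, ∞, ∞]
  [∞, 0, ∞, 8]
  [∞, 8, 0, 11]
  [19, ∞, -7, 0]
D(3):
  [0, ∞, ∞, ∞]
  [∞, 0, ∞, 8]
  [∞, 8, 0, 11]
  [19, 1, -7, 0]
D(4):
  [0, ∞, ∞, ∞]
  [27, 0, 1, 8]
  [30, 8, 0, 11]
  [19, 1, -7, 0]
Answer: G* = [[0, ∞, ∞, ∞], [27, 0, 1, 8], [30, 8, 0, 11], [19, 1, -7, 0]]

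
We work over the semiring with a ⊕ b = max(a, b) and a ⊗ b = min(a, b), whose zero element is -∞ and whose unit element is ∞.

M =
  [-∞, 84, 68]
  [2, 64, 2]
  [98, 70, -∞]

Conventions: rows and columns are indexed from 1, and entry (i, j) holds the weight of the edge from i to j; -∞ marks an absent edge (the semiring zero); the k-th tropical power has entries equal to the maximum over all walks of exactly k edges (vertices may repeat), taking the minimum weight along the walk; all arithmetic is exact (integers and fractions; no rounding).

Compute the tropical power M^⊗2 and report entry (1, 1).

M^⊗2:
  [68, 68, 2]
  [2, 64, 2]
  [2, 84, 68]
Key observation: the optimum is the walk 1->3->1, with weight 68 min 98 = 68.
Optimal value attained by: walk 1->3->1.
Answer: (M^⊗2)[1][1] = 68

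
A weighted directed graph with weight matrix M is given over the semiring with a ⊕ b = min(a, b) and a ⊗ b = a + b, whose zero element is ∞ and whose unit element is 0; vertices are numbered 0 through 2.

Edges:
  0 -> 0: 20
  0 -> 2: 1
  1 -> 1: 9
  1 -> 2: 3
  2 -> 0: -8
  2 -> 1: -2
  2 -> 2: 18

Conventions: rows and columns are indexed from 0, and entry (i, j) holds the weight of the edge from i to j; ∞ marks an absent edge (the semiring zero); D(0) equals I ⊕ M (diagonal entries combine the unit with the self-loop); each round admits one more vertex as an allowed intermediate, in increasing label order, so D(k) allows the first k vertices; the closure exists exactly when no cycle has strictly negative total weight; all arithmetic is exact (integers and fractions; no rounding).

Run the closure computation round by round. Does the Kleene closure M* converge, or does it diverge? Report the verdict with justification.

D(0):
  [0, ∞, 1]
  [∞, 0, 3]
  [-8, -2, 0]
Detection: at round 1, diagonal entry (2, 2) turns strictly negative.
Key observation: the cycle 2->0->2 has total weight (-8) + 1, which is strictly negative.
Answer: DIVERGES — negative cycle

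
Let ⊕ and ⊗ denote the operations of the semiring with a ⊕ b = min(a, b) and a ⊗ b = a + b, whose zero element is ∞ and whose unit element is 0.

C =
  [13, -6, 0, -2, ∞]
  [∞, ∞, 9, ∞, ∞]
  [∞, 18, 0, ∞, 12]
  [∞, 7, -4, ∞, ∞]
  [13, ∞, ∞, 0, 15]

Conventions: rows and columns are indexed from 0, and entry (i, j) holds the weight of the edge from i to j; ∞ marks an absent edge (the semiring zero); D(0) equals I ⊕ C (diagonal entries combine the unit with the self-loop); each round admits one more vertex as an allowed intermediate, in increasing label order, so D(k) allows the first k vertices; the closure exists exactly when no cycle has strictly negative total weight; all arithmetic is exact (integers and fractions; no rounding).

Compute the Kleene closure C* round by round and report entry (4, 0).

D(0):
  [0, -6, 0, -2, ∞]
  [∞, 0, 9, ∞, ∞]
  [∞, 18, 0, ∞, 12]
  [∞, 7, -4, 0, ∞]
  [13, ∞, ∞, 0, 0]
D(1):
  [0, -6, 0, -2, ∞]
  [∞, 0, 9, ∞, ∞]
  [∞, 18, 0, ∞, 12]
  [∞, 7, -4, 0, ∞]
  [13, 7, 13, 0, 0]
D(2):
  [0, -6, 0, -2, ∞]
  [∞, 0, 9, ∞, ∞]
  [∞, 18, 0, ∞, 12]
  [∞, 7, -4, 0, ∞]
  [13, 7, 13, 0, 0]
D(3):
  [0, -6, 0, -2, 12]
  [∞, 0, 9, ∞, 21]
  [∞, 18, 0, ∞, 12]
  [∞, 7, -4, 0, 8]
  [13, 7, 13, 0, 0]
D(4):
  [0, -6, -6, -2, 6]
  [∞, 0, 9, ∞, 21]
  [∞, 18, 0, ∞, 12]
  [∞, 7, -4, 0, 8]
  [13, 7, -4, 0, 0]
D(5):
  [0, -6, -6, -2, 6]
  [34, 0, 9, 21, 21]
  [25, 18, 0, 12, 12]
  [21, 7, -4, 0, 8]
  [13, 7, -4, 0, 0]
Answer: C*[4][0] = 13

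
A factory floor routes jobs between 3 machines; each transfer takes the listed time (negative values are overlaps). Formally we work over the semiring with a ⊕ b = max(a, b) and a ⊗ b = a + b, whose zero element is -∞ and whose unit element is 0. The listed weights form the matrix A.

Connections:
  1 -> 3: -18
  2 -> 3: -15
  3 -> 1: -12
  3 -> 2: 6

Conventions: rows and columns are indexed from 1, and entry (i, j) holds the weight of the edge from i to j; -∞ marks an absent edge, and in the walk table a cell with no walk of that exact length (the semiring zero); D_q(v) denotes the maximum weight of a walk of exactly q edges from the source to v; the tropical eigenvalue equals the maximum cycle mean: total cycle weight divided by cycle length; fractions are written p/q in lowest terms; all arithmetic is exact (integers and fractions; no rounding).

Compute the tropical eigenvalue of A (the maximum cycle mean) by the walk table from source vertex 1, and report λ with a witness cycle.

q=0: [0, -∞, -∞]
q=1: [-∞, -∞, -18]
q=2: [-30, -12, -∞]
q=3: [-∞, -∞, -27]
Optimal cycle mean attained by: cycle 2->3->2, total (-15) + 6, length 2.
Answer: λ = -9/2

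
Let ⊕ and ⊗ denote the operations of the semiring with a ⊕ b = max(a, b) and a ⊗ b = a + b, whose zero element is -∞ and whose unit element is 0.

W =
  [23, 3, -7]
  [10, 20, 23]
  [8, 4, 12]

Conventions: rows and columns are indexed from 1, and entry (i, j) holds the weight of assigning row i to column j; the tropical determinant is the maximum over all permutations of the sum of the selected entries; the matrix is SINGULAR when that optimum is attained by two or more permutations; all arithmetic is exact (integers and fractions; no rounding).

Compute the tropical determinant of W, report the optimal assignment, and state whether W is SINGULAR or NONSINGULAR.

σ = (1, 2, 3): 23 + 20 + 12 = 55
σ = (1, 3, 2): 23 + 23 + 4 = 50
σ = (2, 1, 3): 3 + 10 + 12 = 25
σ = (2, 3, 1): 3 + 23 + 8 = 34
σ = (3, 1, 2): (-7) + 10 + 4 = 7
σ = (3, 2, 1): (-7) + 20 + 8 = 21
Optimal value attained by: σ = (1, 2, 3).
Answer: det⊕(W) = 55; verdict: NONSINGULAR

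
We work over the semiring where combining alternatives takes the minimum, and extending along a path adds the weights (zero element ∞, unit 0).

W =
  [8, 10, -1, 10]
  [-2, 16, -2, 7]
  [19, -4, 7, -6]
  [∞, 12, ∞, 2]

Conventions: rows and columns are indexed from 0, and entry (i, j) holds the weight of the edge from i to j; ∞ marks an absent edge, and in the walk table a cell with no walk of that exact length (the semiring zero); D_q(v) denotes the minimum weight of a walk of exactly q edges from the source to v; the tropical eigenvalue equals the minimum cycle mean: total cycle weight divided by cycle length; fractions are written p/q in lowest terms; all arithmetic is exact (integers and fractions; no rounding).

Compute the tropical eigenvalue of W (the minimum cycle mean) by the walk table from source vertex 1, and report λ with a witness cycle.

q=0: [∞, 0, ∞, ∞]
q=1: [-2, 16, -2, 7]
q=2: [6, -6, -3, -8]
q=3: [-8, -7, -8, -9]
q=4: [-9, -12, -9, -14]
Optimal cycle mean attained by: cycle 1->2->1, total (-2) + (-4), length 2.
Answer: λ = -3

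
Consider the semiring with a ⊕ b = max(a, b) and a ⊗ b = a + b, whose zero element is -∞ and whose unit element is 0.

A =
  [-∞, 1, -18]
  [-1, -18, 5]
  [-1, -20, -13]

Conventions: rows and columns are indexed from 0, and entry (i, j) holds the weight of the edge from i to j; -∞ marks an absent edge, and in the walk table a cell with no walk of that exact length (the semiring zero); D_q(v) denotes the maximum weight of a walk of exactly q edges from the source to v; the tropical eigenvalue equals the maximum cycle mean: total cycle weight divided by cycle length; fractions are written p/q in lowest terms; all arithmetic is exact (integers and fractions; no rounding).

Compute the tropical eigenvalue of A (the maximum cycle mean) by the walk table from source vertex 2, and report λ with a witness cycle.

q=0: [-∞, -∞, 0]
q=1: [-1, -20, -13]
q=2: [-14, 0, -15]
q=3: [-1, -13, 5]
Optimal cycle mean attained by: cycle 0->1->2->0, total 1 + 5 + (-1), length 3.
Answer: λ = 5/3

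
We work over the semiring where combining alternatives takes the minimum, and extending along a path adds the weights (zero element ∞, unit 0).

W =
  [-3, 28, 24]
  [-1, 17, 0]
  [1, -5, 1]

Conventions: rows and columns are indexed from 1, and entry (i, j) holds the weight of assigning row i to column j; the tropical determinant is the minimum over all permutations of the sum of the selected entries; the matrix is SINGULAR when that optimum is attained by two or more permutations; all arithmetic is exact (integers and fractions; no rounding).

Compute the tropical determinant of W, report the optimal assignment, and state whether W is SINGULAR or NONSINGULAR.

σ = (1, 2, 3): (-3) + 17 + 1 = 15
σ = (1, 3, 2): (-3) + 0 + (-5) = -8
σ = (2, 1, 3): 28 + (-1) + 1 = 28
σ = (2, 3, 1): 28 + 0 + 1 = 29
σ = (3, 1, 2): 24 + (-1) + (-5) = 18
σ = (3, 2, 1): 24 + 17 + 1 = 42
Optimal value attained by: σ = (1, 3, 2).
Answer: det⊕(W) = -8; verdict: NONSINGULAR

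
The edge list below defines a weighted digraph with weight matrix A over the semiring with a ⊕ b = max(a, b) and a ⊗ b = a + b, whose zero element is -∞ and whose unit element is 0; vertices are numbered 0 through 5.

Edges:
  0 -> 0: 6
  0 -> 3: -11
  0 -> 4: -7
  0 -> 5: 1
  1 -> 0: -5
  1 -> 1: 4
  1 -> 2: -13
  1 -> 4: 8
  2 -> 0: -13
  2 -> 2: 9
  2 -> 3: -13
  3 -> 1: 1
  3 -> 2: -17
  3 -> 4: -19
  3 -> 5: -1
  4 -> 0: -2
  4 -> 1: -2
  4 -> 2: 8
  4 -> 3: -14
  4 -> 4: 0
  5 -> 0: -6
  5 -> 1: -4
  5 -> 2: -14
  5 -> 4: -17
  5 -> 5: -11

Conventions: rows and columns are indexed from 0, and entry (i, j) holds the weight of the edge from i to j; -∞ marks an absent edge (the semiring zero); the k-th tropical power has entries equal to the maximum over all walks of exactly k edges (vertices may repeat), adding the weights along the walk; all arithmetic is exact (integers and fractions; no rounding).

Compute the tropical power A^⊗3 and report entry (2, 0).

A^⊗2:
  [12, -3, 1, -5, -1, 7]
  [6, 8, 16, -6, 12, -4]
  [-4, -12, 18, -4, -20, -12]
  [-4, 5, -8, -30, 9, -12]
  [4, 2, 17, -5, 6, -1]
  [0, 0, -5, -17, 4, -5]
A^⊗3:
  [18, 3, 10, 1, 5, 13]
  [12, 12, 25, 3, 16, 7]
  [5, -3, 27, 5, -4, -3]
  [7, 9, 17, -5, 13, -3]
  [10, 6, 26, 4, 10, 5]
  [6, 4, 12, -10, 8, 1]
Key observation: the optimum is the walk 2->2->2->0, with weight 9 + 9 + (-13) = 5.
Optimal value attained by: walk 2->2->2->0.
Answer: (A^⊗3)[2][0] = 5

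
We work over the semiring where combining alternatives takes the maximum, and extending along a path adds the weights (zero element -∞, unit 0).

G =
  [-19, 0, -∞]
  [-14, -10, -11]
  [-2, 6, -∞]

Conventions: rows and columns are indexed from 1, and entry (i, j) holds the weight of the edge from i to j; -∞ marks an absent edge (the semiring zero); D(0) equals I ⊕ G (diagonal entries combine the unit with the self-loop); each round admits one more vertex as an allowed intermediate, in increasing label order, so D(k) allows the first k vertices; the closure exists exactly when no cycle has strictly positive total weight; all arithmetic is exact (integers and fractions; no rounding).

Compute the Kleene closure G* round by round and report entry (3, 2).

D(0):
  [0, 0, -∞]
  [-14, 0, -11]
  [-2, 6, 0]
D(1):
  [0, 0, -∞]
  [-14, 0, -11]
  [-2, 6, 0]
D(2):
  [0, 0, -11]
  [-14, 0, -11]
  [-2, 6, 0]
D(3):
  [0, 0, -11]
  [-13, 0, -11]
  [-2, 6, 0]
Answer: G*[3][2] = 6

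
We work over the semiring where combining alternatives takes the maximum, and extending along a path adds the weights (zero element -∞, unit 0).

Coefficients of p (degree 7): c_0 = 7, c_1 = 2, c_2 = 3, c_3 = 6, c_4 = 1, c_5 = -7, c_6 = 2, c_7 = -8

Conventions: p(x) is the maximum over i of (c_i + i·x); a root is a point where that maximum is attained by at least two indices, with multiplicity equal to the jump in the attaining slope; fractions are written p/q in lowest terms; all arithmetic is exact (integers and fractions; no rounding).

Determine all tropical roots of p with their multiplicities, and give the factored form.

hull edge (i=0, c=7) to (i=3, c=6): slope -1/3, span 3
hull edge (i=3, c=6) to (i=6, c=2): slope -4/3, span 3
hull edge (i=6, c=2) to (i=7, c=-8): slope -10, span 1
Factored form: p(x) = -8 ⊗ (x ⊕ 1/3) ⊗ (x ⊕ 1/3) ⊗ (x ⊕ 1/3) ⊗ (x ⊕ 4/3) ⊗ (x ⊕ 4/3) ⊗ (x ⊕ 4/3) ⊗ (x ⊕ 10)
Answer: roots = 1/3 (mult 3), 4/3 (mult 3), 10 (mult 1)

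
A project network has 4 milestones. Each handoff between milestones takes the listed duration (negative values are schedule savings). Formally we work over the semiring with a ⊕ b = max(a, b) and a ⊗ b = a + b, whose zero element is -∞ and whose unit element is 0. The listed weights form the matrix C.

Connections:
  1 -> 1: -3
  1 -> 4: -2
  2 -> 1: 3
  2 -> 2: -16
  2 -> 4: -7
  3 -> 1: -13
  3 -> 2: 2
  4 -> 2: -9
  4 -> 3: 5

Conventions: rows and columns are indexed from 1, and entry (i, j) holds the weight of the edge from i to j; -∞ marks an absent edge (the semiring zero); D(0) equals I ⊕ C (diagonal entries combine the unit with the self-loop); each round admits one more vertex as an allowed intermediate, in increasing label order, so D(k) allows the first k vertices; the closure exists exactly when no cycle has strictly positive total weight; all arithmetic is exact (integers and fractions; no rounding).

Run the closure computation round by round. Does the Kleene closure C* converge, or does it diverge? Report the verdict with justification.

D(0):
  [0, -∞, -∞, -2]
  [3, 0, -∞, -7]
  [-13, 2, 0, -∞]
  [-∞, -9, 5, 0]
D(1):
  [0, -∞, -∞, -2]
  [3, 0, -∞, 1]
  [-13, 2, 0, -15]
  [-∞, -9, 5, 0]
D(2):
  [0, -∞, -∞, -2]
  [3, 0, -∞, 1]
  [5, 2, 0, 3]
  [-6, -9, 5, 0]
Detection: at round 3, diagonal entry (4, 4) turns strictly positive.
Key observation: the cycle 4->3->2->1->4 has total weight 5 + 2 + 3 + (-2), which is strictly positive.
Answer: DIVERGES — positive cycle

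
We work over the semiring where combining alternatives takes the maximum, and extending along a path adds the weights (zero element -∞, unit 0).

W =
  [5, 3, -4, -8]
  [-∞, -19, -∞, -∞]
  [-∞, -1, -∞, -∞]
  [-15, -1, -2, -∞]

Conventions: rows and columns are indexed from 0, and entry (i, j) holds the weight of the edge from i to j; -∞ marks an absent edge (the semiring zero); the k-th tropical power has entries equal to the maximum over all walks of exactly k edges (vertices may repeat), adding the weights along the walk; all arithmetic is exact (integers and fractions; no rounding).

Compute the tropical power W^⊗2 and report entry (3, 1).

W^⊗2:
  [10, 8, 1, -3]
  [-∞, -38, -∞, -∞]
  [-∞, -20, -∞, -∞]
  [-10, -3, -19, -23]
Key observation: the optimum is the walk 3->2->1, with weight (-2) + (-1) = -3.
Optimal value attained by: walk 3->2->1.
Answer: (W^⊗2)[3][1] = -3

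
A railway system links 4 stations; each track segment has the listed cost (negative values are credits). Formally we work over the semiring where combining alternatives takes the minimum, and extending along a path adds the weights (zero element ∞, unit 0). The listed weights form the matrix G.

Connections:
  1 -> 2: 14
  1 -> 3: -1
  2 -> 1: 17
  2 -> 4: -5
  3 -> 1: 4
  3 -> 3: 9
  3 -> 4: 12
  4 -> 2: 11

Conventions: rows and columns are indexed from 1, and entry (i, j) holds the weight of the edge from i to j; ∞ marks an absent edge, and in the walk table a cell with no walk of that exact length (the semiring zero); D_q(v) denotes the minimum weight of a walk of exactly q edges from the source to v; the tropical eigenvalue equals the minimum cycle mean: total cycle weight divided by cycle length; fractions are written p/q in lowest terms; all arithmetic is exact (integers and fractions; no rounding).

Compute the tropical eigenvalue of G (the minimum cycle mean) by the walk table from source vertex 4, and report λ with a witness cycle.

q=0: [∞, ∞, ∞, 0]
q=1: [∞, 11, ∞, ∞]
q=2: [28, ∞, ∞, 6]
q=3: [∞, 17, 27, ∞]
q=4: [31, ∞, 36, 12]
Optimal cycle mean attained by: cycle 1->3->1, total (-1) + 4, length 2.
Answer: λ = 3/2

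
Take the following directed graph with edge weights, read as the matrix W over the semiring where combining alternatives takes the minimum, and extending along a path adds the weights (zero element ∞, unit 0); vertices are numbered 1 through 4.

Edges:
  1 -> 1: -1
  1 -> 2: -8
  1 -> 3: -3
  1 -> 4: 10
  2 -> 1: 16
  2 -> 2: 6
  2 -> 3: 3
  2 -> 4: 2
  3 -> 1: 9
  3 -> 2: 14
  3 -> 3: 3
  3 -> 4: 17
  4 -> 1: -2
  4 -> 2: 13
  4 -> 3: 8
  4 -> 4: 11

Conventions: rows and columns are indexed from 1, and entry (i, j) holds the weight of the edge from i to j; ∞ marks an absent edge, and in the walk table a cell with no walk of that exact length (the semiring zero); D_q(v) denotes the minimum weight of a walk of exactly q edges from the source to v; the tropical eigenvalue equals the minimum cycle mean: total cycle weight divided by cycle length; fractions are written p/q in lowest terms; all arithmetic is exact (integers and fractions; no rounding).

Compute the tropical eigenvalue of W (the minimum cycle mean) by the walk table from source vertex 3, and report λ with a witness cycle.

q=0: [∞, ∞, 0, ∞]
q=1: [9, 14, 3, 17]
q=2: [8, 1, 6, 16]
q=3: [7, 0, 4, 3]
q=4: [1, -1, 3, 2]
Optimal cycle mean attained by: cycle 1->2->4->1, total (-8) + 2 + (-2), length 3.
Answer: λ = -8/3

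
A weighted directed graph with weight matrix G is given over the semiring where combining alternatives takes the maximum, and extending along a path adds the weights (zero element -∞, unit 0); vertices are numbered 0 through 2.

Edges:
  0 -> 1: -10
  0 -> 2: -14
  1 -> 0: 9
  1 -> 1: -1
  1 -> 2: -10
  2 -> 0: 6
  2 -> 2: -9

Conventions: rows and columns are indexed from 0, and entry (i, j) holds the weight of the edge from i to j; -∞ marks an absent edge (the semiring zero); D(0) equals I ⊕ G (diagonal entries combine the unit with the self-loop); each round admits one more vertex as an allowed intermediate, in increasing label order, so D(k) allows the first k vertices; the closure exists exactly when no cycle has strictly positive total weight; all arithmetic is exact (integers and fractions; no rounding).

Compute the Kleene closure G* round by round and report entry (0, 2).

D(0):
  [0, -10, -14]
  [9, 0, -10]
  [6, -∞, 0]
D(1):
  [0, -10, -14]
  [9, 0, -5]
  [6, -4, 0]
D(2):
  [0, -10, -14]
  [9, 0, -5]
  [6, -4, 0]
D(3):
  [0, -10, -14]
  [9, 0, -5]
  [6, -4, 0]
Answer: G*[0][2] = -14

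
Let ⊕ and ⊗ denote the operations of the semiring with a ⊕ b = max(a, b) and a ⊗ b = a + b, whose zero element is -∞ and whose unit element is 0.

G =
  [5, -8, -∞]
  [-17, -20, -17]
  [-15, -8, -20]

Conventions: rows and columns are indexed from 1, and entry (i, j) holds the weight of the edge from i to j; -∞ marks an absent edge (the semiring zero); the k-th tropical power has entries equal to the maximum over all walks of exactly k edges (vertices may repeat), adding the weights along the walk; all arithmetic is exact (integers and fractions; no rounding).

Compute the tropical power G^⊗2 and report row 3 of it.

G^⊗2:
  [10, -3, -25]
  [-12, -25, -37]
  [-10, -23, -25]
Answer: row 3 of G^⊗2 = [-10, -23, -25]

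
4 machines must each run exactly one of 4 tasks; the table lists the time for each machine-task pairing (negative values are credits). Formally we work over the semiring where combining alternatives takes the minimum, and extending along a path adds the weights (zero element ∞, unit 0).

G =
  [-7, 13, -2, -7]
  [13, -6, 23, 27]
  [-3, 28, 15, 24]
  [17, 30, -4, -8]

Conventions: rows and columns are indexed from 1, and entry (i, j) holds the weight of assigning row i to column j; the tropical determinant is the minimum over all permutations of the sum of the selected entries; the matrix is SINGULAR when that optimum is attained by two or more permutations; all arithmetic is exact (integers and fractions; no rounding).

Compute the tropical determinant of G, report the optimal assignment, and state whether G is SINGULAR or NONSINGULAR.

σ = (1, 2, 3, 4): (-7) + (-6) + 15 + (-8) = -6
σ = (1, 2, 4, 3): (-7) + (-6) + 24 + (-4) = 7
σ = (1, 3, 2, 4): (-7) + 23 + 28 + (-8) = 36
σ = (1, 3, 4, 2): (-7) + 23 + 24 + 30 = 70
σ = (1, 4, 2, 3): (-7) + 27 + 28 + (-4) = 44
σ = (1, 4, 3, 2): (-7) + 27 + 15 + 30 = 65
σ = (2, 1, 3, 4): 13 + 13 + 15 + (-8) = 33
σ = (2, 1, 4, 3): 13 + 13 + 24 + (-4) = 46
σ = (2, 3, 1, 4): 13 + 23 + (-3) + (-8) = 25
σ = (2, 3, 4, 1): 13 + 23 + 24 + 17 = 77
σ = (2, 4, 1, 3): 13 + 27 + (-3) + (-4) = 33
σ = (2, 4, 3, 1): 13 + 27 + 15 + 17 = 72
σ = (3, 1, 2, 4): (-2) + 13 + 28 + (-8) = 31
σ = (3, 1, 4, 2): (-2) + 13 + 24 + 30 = 65
σ = (3, 2, 1, 4): (-2) + (-6) + (-3) + (-8) = -19
σ = (3, 2, 4, 1): (-2) + (-6) + 24 + 17 = 33
σ = (3, 4, 1, 2): (-2) + 27 + (-3) + 30 = 52
σ = (3, 4, 2, 1): (-2) + 27 + 28 + 17 = 70
σ = (4, 1, 2, 3): (-7) + 13 + 28 + (-4) = 30
σ = (4, 1, 3, 2): (-7) + 13 + 15 + 30 = 51
σ = (4, 2, 1, 3): (-7) + (-6) + (-3) + (-4) = -20
σ = (4, 2, 3, 1): (-7) + (-6) + 15 + 17 = 19
σ = (4, 3, 1, 2): (-7) + 23 + (-3) + 30 = 43
σ = (4, 3, 2, 1): (-7) + 23 + 28 + 17 = 61
Optimal value attained by: σ = (4, 2, 1, 3).
Answer: det⊕(G) = -20; verdict: NONSINGULAR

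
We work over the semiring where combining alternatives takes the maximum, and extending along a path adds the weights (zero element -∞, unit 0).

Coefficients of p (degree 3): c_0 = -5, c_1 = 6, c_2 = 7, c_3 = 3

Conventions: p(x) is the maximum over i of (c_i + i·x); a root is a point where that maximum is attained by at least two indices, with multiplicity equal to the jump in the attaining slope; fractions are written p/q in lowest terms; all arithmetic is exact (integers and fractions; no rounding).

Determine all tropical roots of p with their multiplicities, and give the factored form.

hull edge (i=0, c=-5) to (i=1, c=6): slope 11, span 1
hull edge (i=1, c=6) to (i=2, c=7): slope 1, span 1
hull edge (i=2, c=7) to (i=3, c=3): slope -4, span 1
Factored form: p(x) = 3 ⊗ (x ⊕ (-11)) ⊗ (x ⊕ (-1)) ⊗ (x ⊕ 4)
Answer: roots = -11 (mult 1), -1 (mult 1), 4 (mult 1)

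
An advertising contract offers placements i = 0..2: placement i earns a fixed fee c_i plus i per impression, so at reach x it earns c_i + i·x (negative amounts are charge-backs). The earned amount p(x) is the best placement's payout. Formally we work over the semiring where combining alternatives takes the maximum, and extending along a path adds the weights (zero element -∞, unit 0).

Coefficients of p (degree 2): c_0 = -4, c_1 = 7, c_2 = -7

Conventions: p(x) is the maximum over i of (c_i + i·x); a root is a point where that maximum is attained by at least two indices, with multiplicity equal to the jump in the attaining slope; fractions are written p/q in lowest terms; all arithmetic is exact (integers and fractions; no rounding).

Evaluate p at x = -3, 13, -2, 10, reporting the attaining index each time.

p(-3) = max(-4+0·(-3)=-4, 7+1·(-3)=4, -7+2·(-3)=-13) = 4 (attained by i=1)
p(13) = max(-4+0·13=-4, 7+1·13=20, -7+2·13=19) = 20 (attained by i=1)
p(-2) = max(-4+0·(-2)=-4, 7+1·(-2)=5, -7+2·(-2)=-11) = 5 (attained by i=1)
p(10) = max(-4+0·10=-4, 7+1·10=17, -7+2·10=13) = 17 (attained by i=1)
Answer: p(-3) = 4; p(13) = 20; p(-2) = 5; p(10) = 17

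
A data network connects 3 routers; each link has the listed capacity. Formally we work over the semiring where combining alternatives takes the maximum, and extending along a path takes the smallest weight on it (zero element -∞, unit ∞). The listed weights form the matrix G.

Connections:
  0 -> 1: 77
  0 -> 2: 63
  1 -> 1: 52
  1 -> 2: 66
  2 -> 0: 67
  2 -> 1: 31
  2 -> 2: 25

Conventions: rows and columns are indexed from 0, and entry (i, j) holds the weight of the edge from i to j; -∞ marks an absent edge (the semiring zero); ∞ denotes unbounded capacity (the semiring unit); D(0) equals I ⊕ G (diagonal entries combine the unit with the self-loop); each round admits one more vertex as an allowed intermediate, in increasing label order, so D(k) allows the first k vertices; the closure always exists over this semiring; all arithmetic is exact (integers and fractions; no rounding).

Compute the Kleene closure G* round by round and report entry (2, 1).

D(0):
  [∞, 77, 63]
  [-∞, ∞, 66]
  [67, 31, ∞]
D(1):
  [∞, 77, 63]
  [-∞, ∞, 66]
  [67, 67, ∞]
D(2):
  [∞, 77, 66]
  [-∞, ∞, 66]
  [67, 67, ∞]
D(3):
  [∞, 77, 66]
  [66, ∞, 66]
  [67, 67, ∞]
Answer: G*[2][1] = 67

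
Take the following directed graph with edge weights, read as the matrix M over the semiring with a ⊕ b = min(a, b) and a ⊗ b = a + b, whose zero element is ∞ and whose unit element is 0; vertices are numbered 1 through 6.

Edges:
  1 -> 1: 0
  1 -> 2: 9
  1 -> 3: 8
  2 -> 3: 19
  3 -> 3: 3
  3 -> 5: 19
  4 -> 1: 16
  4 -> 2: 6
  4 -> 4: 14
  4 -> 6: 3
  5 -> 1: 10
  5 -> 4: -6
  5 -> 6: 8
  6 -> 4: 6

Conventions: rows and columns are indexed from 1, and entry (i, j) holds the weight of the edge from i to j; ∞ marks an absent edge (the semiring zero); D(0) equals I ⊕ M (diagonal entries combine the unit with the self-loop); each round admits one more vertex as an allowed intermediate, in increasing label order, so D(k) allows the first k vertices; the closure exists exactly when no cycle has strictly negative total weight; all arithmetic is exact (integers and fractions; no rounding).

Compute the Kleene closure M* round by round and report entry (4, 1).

D(0):
  [0, 9, 8, ∞, ∞, ∞]
  [∞, 0, 19, ∞, ∞, ∞]
  [∞, ∞, 0, ∞, 19, ∞]
  [16, 6, ∞, 0, ∞, 3]
  [10, ∞, ∞, -6, 0, 8]
  [∞, ∞, ∞, 6, ∞, 0]
D(1):
  [0, 9, 8, ∞, ∞, ∞]
  [∞, 0, 19, ∞, ∞, ∞]
  [∞, ∞, 0, ∞, 19, ∞]
  [16, 6, 24, 0, ∞, 3]
  [10, 19, 18, -6, 0, 8]
  [∞, ∞, ∞, 6, ∞, 0]
D(2):
  [0, 9, 8, ∞, ∞, ∞]
  [∞, 0, 19, ∞, ∞, ∞]
  [∞, ∞, 0, ∞, 19, ∞]
  [16, 6, 24, 0, ∞, 3]
  [10, 19, 18, -6, 0, 8]
  [∞, ∞, ∞, 6, ∞, 0]
D(3):
  [0, 9, 8, ∞, 27, ∞]
  [∞, 0, 19, ∞, 38, ∞]
  [∞, ∞, 0, ∞, 19, ∞]
  [16, 6, 24, 0, 43, 3]
  [10, 19, 18, -6, 0, 8]
  [∞, ∞, ∞, 6, ∞, 0]
D(4):
  [0, 9, 8, ∞, 27, ∞]
  [∞, 0, 19, ∞, 38, ∞]
  [∞, ∞, 0, ∞, 19, ∞]
  [16, 6, 24, 0, 43, 3]
  [10, 0, 18, -6, 0, -3]
  [22, 12, 30, 6, 49, 0]
D(5):
  [0, 9, 8, 21, 27, 24]
  [48, 0, 19, 32, 38, 35]
  [29, 19, 0, 13, 19, 16]
  [16, 6, 24, 0, 43, 3]
  [10, 0, 18, -6, 0, -3]
  [22, 12, 30, 6, 49, 0]
D(6):
  [0, 9, 8, 21, 27, 24]
  [48, 0, 19, 32, 38, 35]
  [29, 19, 0, 13, 19, 16]
  [16, 6, 24, 0, 43, 3]
  [10, 0, 18, -6, 0, -3]
  [22, 12, 30, 6, 49, 0]
Answer: M*[4][1] = 16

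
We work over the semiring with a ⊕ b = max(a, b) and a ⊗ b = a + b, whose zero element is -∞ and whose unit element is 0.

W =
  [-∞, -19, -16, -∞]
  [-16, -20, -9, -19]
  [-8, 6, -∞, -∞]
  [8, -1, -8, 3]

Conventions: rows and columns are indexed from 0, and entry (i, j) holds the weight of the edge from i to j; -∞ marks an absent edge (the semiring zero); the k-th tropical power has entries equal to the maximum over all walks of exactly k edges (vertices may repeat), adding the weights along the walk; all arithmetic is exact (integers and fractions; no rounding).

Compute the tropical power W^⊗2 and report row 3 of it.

W^⊗2:
  [-24, -10, -28, -38]
  [-11, -3, -27, -16]
  [-10, -14, -3, -13]
  [11, 2, -5, 6]
Answer: row 3 of W^⊗2 = [11, 2, -5, 6]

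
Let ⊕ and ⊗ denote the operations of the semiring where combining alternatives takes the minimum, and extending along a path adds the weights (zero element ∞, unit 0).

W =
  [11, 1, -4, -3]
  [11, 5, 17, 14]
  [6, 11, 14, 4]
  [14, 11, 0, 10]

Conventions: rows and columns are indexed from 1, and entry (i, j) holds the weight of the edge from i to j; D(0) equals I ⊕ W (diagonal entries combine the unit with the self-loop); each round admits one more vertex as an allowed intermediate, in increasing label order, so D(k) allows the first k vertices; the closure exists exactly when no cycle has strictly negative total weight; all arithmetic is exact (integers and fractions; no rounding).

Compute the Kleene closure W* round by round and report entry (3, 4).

D(0):
  [0, 1, -4, -3]
  [11, 0, 17, 14]
  [6, 11, 0, 4]
  [14, 11, 0, 0]
D(1):
  [0, 1, -4, -3]
  [11, 0, 7, 8]
  [6, 7, 0, 3]
  [14, 11, 0, 0]
D(2):
  [0, 1, -4, -3]
  [11, 0, 7, 8]
  [6, 7, 0, 3]
  [14, 11, 0, 0]
D(3):
  [0, 1, -4, -3]
  [11, 0, 7, 8]
  [6, 7, 0, 3]
  [6, 7, 0, 0]
D(4):
  [0, 1, -4, -3]
  [11, 0, 7, 8]
  [6, 7, 0, 3]
  [6, 7, 0, 0]
Answer: W*[3][4] = 3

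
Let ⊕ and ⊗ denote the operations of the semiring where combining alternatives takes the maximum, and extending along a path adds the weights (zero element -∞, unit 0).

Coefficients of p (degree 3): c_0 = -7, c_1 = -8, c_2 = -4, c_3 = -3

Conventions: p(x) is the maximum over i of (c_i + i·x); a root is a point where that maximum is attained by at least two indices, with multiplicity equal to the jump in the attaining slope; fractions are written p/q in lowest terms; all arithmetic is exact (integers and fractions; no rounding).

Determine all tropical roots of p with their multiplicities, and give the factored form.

hull edge (i=0, c=-7) to (i=2, c=-4): slope 3/2, span 2
hull edge (i=2, c=-4) to (i=3, c=-3): slope 1, span 1
Factored form: p(x) = -3 ⊗ (x ⊕ (-3/2)) ⊗ (x ⊕ (-3/2)) ⊗ (x ⊕ (-1))
Answer: roots = -3/2 (mult 2), -1 (mult 1)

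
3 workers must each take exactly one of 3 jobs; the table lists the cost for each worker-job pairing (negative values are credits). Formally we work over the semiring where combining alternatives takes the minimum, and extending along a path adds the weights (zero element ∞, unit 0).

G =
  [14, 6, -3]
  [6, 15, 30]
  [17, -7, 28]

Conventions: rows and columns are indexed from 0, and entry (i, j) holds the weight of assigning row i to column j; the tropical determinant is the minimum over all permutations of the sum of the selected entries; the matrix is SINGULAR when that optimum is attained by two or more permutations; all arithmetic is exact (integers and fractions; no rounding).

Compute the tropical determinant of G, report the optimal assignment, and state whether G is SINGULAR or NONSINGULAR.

σ = (0, 1, 2): 14 + 15 + 28 = 57
σ = (0, 2, 1): 14 + 30 + (-7) = 37
σ = (1, 0, 2): 6 + 6 + 28 = 40
σ = (1, 2, 0): 6 + 30 + 17 = 53
σ = (2, 0, 1): (-3) + 6 + (-7) = -4
σ = (2, 1, 0): (-3) + 15 + 17 = 29
Optimal value attained by: σ = (2, 0, 1).
Answer: det⊕(G) = -4; verdict: NONSINGULAR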